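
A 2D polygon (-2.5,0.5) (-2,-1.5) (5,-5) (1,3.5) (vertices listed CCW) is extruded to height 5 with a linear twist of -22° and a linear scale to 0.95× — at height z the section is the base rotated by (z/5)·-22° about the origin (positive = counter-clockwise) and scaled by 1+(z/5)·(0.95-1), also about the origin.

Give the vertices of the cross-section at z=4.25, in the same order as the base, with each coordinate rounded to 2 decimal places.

Cross-section at z=4.25: (-2.11,1.22) (-2.27,-0.75) (3.00,-6.07) (1.98,2.87)

t = z/height = 4.25/5 = 0.85
s = 1 + (scale-1)·z/height = 1 + (0.95-1)·4.25/5 = 0.957500
θ = twist·z/height = -22°·4.25/5 = -18.7000° = -0.326377 rad
cos θ = 0.947210, sin θ = -0.320613 (intermediates below are computed at full precision and shown rounded to 5 d.p.)
v1: (-2.5,0.5) → rotate → (-2.20772,1.27514) → ×s → (-2.11389,1.22094) → (-2.11,1.22)
v2: (-2,-1.5) → rotate → (-2.37534,-0.77959) → ×s → (-2.27439,-0.74646) → (-2.27,-0.75)
v3: (5,-5) → rotate → (3.13299,-6.33912) → ×s → (2.99983,-6.06970) → (3.00,-6.07)
v4: (1,3.5) → rotate → (2.06936,2.99462) → ×s → (1.98141,2.86735) → (1.98,2.87)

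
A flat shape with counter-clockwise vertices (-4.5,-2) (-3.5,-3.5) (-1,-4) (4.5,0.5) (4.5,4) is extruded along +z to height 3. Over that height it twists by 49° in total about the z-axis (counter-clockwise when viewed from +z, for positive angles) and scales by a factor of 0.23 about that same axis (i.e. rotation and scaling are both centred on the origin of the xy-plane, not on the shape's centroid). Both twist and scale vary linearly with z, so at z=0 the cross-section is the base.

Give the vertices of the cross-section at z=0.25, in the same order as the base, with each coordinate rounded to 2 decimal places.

Cross-section at z=0.25: (-4.07,-2.17) (-3.03,-3.50) (-0.67,-3.80) (4.17,0.77) (3.93,4.03)

t = z/height = 0.25/3 = 0.0833333
s = 1 + (scale-1)·z/height = 1 + (0.23-1)·0.25/3 = 0.935833
θ = twist·z/height = 49°·0.25/3 = 4.0833° = 0.071268 rad
cos θ = 0.997462, sin θ = 0.071207 (intermediates below are computed at full precision and shown rounded to 5 d.p.)
v1: (-4.5,-2) → rotate → (-4.34616,-2.31536) → ×s → (-4.06728,-2.16679) → (-4.07,-2.17)
v2: (-3.5,-3.5) → rotate → (-3.24189,-3.74034) → ×s → (-3.03387,-3.50034) → (-3.03,-3.50)
v3: (-1,-4) → rotate → (-0.71263,-4.06105) → ×s → (-0.66691,-3.80047) → (-0.67,-3.80)
v4: (4.5,0.5) → rotate → (4.45297,0.81916) → ×s → (4.16724,0.76660) → (4.17,0.77)
v5: (4.5,4) → rotate → (4.20375,4.31028) → ×s → (3.93401,4.03370) → (3.93,4.03)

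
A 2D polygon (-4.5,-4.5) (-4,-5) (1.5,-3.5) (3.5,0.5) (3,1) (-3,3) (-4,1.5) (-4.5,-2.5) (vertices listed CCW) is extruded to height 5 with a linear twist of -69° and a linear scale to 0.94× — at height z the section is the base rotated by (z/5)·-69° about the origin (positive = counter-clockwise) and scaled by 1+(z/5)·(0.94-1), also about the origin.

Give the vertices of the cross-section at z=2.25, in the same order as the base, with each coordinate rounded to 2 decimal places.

Cross-section at z=2.25: (-6.01,-1.49) (-5.84,-2.16) (-0.51,-3.67) (3.17,-1.34) (3.00,-0.67) (-1.00,4.01) (-2.58,3.26) (-5.01,0.17)

t = z/height = 2.25/5 = 0.45
s = 1 + (scale-1)·z/height = 1 + (0.94-1)·2.25/5 = 0.973000
θ = twist·z/height = -69°·2.25/5 = -31.0500° = -0.541925 rad
cos θ = 0.856718, sin θ = -0.515786 (intermediates below are computed at full precision and shown rounded to 5 d.p.)
v1: (-4.5,-4.5) → rotate → (-6.17627,-1.53419) → ×s → (-6.00951,-1.49277) → (-6.01,-1.49)
v2: (-4,-5) → rotate → (-6.00580,-2.22044) → ×s → (-5.84364,-2.16049) → (-5.84,-2.16)
v3: (1.5,-3.5) → rotate → (-0.52017,-3.77219) → ×s → (-0.50613,-3.67034) → (-0.51,-3.67)
v4: (3.5,0.5) → rotate → (3.25640,-1.37689) → ×s → (3.16848,-1.33972) → (3.17,-1.34)
v5: (3,1) → rotate → (3.08594,-0.69064) → ×s → (3.00262,-0.67199) → (3.00,-0.67)
v6: (-3,3) → rotate → (-1.02279,4.11751) → ×s → (-0.99518,4.00634) → (-1.00,4.01)
v7: (-4,1.5) → rotate → (-2.65319,3.34822) → ×s → (-2.58156,3.25782) → (-2.58,3.26)
v8: (-4.5,-2.5) → rotate → (-5.14469,0.17924) → ×s → (-5.00579,0.17440) → (-5.01,0.17)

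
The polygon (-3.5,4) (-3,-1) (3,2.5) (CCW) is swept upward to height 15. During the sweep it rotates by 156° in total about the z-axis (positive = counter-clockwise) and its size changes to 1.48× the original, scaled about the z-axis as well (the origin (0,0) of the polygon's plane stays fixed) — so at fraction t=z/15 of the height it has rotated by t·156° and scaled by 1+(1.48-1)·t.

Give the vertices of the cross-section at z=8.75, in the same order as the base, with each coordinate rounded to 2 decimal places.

t = z/height = 8.75/15 = 0.583333
s = 1 + (scale-1)·z/height = 1 + (1.48-1)·8.75/15 = 1.280000
θ = twist·z/height = 156°·8.75/15 = 91.0000° = 1.588250 rad
cos θ = -0.017452, sin θ = 0.999848 (intermediates below are computed at full precision and shown rounded to 5 d.p.)
v1: (-3.5,4) → rotate → (-3.93831,-3.56928) → ×s → (-5.04103,-4.56867) → (-5.04,-4.57)
v2: (-3,-1) → rotate → (1.05220,-2.98209) → ×s → (1.34682,-3.81708) → (1.35,-3.82)
v3: (3,2.5) → rotate → (-2.55198,2.95591) → ×s → (-3.26653,3.78357) → (-3.27,3.78)

Cross-section at z=8.75: (-5.04,-4.57) (1.35,-3.82) (-3.27,3.78)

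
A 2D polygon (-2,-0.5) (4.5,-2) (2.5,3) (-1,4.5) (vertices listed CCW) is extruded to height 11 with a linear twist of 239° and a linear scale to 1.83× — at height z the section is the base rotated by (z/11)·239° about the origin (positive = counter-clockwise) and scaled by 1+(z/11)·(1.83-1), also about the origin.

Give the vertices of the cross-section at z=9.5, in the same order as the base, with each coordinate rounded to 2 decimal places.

t = z/height = 9.5/11 = 0.863636
s = 1 + (scale-1)·z/height = 1 + (1.83-1)·9.5/11 = 1.716818
θ = twist·z/height = 239°·9.5/11 = 206.4091° = 3.602518 rad
cos θ = -0.895641, sin θ = -0.444777 (intermediates below are computed at full precision and shown rounded to 5 d.p.)
v1: (-2,-0.5) → rotate → (1.56889,1.33738) → ×s → (2.69351,2.29603) → (2.69,2.30)
v2: (4.5,-2) → rotate → (-4.91994,-0.21022) → ×s → (-8.44664,-0.36090) → (-8.45,-0.36)
v3: (2.5,3) → rotate → (-0.90477,-3.79887) → ×s → (-1.55333,-6.52196) → (-1.55,-6.52)
v4: (-1,4.5) → rotate → (2.89714,-3.58561) → ×s → (4.97386,-6.15584) → (4.97,-6.16)

Cross-section at z=9.5: (2.69,2.30) (-8.45,-0.36) (-1.55,-6.52) (4.97,-6.16)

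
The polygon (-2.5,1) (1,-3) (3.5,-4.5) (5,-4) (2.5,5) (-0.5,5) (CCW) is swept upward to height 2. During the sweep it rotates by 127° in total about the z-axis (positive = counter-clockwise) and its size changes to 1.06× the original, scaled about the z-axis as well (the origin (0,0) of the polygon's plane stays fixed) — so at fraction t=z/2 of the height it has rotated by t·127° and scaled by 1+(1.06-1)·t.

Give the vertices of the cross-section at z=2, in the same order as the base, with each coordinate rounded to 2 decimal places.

Cross-section at z=2: (0.75,-2.75) (1.90,2.76) (1.58,5.83) (0.20,6.78) (-5.83,-1.07) (-3.91,-3.61)

t = z/height = 2/2 = 1
s = 1 + (scale-1)·z/height = 1 + (1.06-1)·2/2 = 1.060000
θ = twist·z/height = 127°·2/2 = 127.0000° = 2.216568 rad
cos θ = -0.601815, sin θ = 0.798636 (intermediates below are computed at full precision and shown rounded to 5 d.p.)
v1: (-2.5,1) → rotate → (0.70590,-2.59840) → ×s → (0.74826,-2.75431) → (0.75,-2.75)
v2: (1,-3) → rotate → (1.79409,2.60408) → ×s → (1.90174,2.76033) → (1.90,2.76)
v3: (3.5,-4.5) → rotate → (1.48751,5.50339) → ×s → (1.57676,5.83360) → (1.58,5.83)
v4: (5,-4) → rotate → (0.18547,6.40044) → ×s → (0.19659,6.78446) → (0.20,6.78)
v5: (2.5,5) → rotate → (-5.49772,-1.01249) → ×s → (-5.82758,-1.07324) → (-5.83,-1.07)
v6: (-0.5,5) → rotate → (-3.69227,-3.40839) → ×s → (-3.91381,-3.61290) → (-3.91,-3.61)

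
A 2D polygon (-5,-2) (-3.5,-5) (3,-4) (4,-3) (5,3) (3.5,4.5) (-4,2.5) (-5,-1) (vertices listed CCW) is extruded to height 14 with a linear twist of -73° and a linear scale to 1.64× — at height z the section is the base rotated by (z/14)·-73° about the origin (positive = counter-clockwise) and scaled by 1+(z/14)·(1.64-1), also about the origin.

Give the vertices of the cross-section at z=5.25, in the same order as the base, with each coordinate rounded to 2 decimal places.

t = z/height = 5.25/14 = 0.375
s = 1 + (scale-1)·z/height = 1 + (1.64-1)·5.25/14 = 1.240000
θ = twist·z/height = -73°·5.25/14 = -27.3750° = -0.477784 rad
cos θ = 0.888016, sin θ = -0.459812 (intermediates below are computed at full precision and shown rounded to 5 d.p.)
v1: (-5,-2) → rotate → (-5.35971,0.52303) → ×s → (-6.64603,0.64856) → (-6.65,0.65)
v2: (-3.5,-5) → rotate → (-5.40712,-2.83074) → ×s → (-6.70483,-3.51011) → (-6.70,-3.51)
v3: (3,-4) → rotate → (0.82480,-4.93150) → ×s → (1.02275,-6.11506) → (1.02,-6.12)
v4: (4,-3) → rotate → (2.17263,-4.50330) → ×s → (2.69406,-5.58409) → (2.69,-5.58)
v5: (5,3) → rotate → (5.81952,0.36499) → ×s → (7.21620,0.45258) → (7.22,0.45)
v6: (3.5,4.5) → rotate → (5.17721,2.38673) → ×s → (6.41974,2.95954) → (6.42,2.96)
v7: (-4,2.5) → rotate → (-2.40253,4.05929) → ×s → (-2.97914,5.03352) → (-2.98,5.03)
v8: (-5,-1) → rotate → (-4.89989,1.41105) → ×s → (-6.07587,1.74970) → (-6.08,1.75)

Cross-section at z=5.25: (-6.65,0.65) (-6.70,-3.51) (1.02,-6.12) (2.69,-5.58) (7.22,0.45) (6.42,2.96) (-2.98,5.03) (-6.08,1.75)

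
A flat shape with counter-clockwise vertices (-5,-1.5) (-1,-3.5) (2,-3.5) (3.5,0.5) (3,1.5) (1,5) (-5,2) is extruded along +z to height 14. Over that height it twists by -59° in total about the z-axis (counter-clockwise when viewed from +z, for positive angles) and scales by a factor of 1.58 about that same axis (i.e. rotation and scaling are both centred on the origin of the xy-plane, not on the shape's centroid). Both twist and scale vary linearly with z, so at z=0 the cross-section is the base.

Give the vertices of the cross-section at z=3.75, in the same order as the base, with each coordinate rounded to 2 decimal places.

Cross-section at z=3.75: (-6.03,-0.09) (-2.21,-3.58) (1.12,-4.52) (4.05,-0.55) (3.81,0.72) (2.68,5.24) (-4.93,3.80)

t = z/height = 3.75/14 = 0.267857
s = 1 + (scale-1)·z/height = 1 + (1.58-1)·3.75/14 = 1.155357
θ = twist·z/height = -59°·3.75/14 = -15.8036° = -0.275824 rad
cos θ = 0.962201, sin θ = -0.272340 (intermediates below are computed at full precision and shown rounded to 5 d.p.)
v1: (-5,-1.5) → rotate → (-5.21952,-0.08160) → ×s → (-6.03040,-0.09428) → (-6.03,-0.09)
v2: (-1,-3.5) → rotate → (-1.91539,-3.09536) → ×s → (-2.21296,-3.57625) → (-2.21,-3.58)
v3: (2,-3.5) → rotate → (0.97121,-3.91238) → ×s → (1.12210,-4.52020) → (1.12,-4.52)
v4: (3.5,0.5) → rotate → (3.50387,-0.47209) → ×s → (4.04823,-0.54543) → (4.05,-0.55)
v5: (3,1.5) → rotate → (3.29511,0.62628) → ×s → (3.80703,0.72358) → (3.81,0.72)
v6: (1,5) → rotate → (2.32390,4.53866) → ×s → (2.68494,5.24378) → (2.68,5.24)
v7: (-5,2) → rotate → (-4.26632,3.28610) → ×s → (-4.92913,3.79662) → (-4.93,3.80)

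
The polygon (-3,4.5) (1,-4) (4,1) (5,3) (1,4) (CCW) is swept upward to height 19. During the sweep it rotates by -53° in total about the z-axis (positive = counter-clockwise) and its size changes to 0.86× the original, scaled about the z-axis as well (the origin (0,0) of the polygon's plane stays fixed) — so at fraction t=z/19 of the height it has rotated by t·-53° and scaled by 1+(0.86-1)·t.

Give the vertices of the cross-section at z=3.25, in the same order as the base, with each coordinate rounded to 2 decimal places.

Cross-section at z=3.25: (-2.20,4.80) (0.35,-4.01) (4.01,0.35) (5.28,2.12) (1.58,3.70)

t = z/height = 3.25/19 = 0.171053
s = 1 + (scale-1)·z/height = 1 + (0.86-1)·3.25/19 = 0.976053
θ = twist·z/height = -53°·3.25/19 = -9.0658° = -0.158228 rad
cos θ = 0.987508, sin θ = -0.157568 (intermediates below are computed at full precision and shown rounded to 5 d.p.)
v1: (-3,4.5) → rotate → (-2.25347,4.91649) → ×s → (-2.19950,4.79875) → (-2.20,4.80)
v2: (1,-4) → rotate → (0.35723,-4.10760) → ×s → (0.34868,-4.00923) → (0.35,-4.01)
v3: (4,1) → rotate → (4.10760,0.35723) → ×s → (4.00923,0.34868) → (4.01,0.35)
v4: (5,3) → rotate → (5.41025,2.17468) → ×s → (5.28068,2.12260) → (5.28,2.12)
v5: (1,4) → rotate → (1.61778,3.79246) → ×s → (1.57904,3.70164) → (1.58,3.70)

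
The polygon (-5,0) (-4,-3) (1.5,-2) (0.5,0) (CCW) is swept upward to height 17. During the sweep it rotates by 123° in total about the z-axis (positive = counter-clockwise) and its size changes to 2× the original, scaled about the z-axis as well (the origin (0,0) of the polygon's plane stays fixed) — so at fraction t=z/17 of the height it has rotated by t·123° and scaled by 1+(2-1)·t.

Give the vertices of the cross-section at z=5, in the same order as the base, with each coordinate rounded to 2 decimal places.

t = z/height = 5/17 = 0.294118
s = 1 + (scale-1)·z/height = 1 + (2-1)·5/17 = 1.294118
θ = twist·z/height = 123°·5/17 = 36.1765° = 0.631399 rad
cos θ = 0.807203, sin θ = 0.590274 (intermediates below are computed at full precision and shown rounded to 5 d.p.)
v1: (-5,0) → rotate → (-4.03601,-2.95137) → ×s → (-5.22308,-3.81942) → (-5.22,-3.82)
v2: (-4,-3) → rotate → (-1.45799,-4.78271) → ×s → (-1.88681,-6.18938) → (-1.89,-6.19)
v3: (1.5,-2) → rotate → (2.39135,-0.72899) → ×s → (3.09469,-0.94340) → (3.09,-0.94)
v4: (0.5,0) → rotate → (0.40360,0.29514) → ×s → (0.52231,0.38194) → (0.52,0.38)

Cross-section at z=5: (-5.22,-3.82) (-1.89,-6.19) (3.09,-0.94) (0.52,0.38)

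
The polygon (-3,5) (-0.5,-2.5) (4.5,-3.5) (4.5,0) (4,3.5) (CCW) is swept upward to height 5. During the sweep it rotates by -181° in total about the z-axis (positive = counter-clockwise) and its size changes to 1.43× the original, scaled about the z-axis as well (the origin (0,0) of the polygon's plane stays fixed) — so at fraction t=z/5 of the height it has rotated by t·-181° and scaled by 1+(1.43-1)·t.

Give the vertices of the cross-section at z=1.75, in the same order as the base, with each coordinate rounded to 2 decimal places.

t = z/height = 1.75/5 = 0.35
s = 1 + (scale-1)·z/height = 1 + (1.43-1)·1.75/5 = 1.150500
θ = twist·z/height = -181°·1.75/5 = -63.3500° = -1.105666 rad
cos θ = 0.448539, sin θ = -0.893763 (intermediates below are computed at full precision and shown rounded to 5 d.p.)
v1: (-3,5) → rotate → (3.12320,4.92399) → ×s → (3.59324,5.66505) → (3.59,5.67)
v2: (-0.5,-2.5) → rotate → (-2.45868,-0.67447) → ×s → (-2.82871,-0.77597) → (-2.83,-0.78)
v3: (4.5,-3.5) → rotate → (-1.10974,-5.59182) → ×s → (-1.27676,-6.43339) → (-1.28,-6.43)
v4: (4.5,0) → rotate → (2.01843,-4.02193) → ×s → (2.32220,-4.62724) → (2.32,-4.63)
v5: (4,3.5) → rotate → (4.92233,-2.00517) → ×s → (5.66314,-2.30694) → (5.66,-2.31)

Cross-section at z=1.75: (3.59,5.67) (-2.83,-0.78) (-1.28,-6.43) (2.32,-4.63) (5.66,-2.31)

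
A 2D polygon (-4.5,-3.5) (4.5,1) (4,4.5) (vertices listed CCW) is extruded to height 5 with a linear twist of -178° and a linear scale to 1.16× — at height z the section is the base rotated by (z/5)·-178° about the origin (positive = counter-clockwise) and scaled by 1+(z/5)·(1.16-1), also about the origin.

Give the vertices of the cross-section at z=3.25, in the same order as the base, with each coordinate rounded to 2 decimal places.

Cross-section at z=3.25: (-1.33,6.15) (-1.16,-4.96) (2.56,-6.13)

t = z/height = 3.25/5 = 0.65
s = 1 + (scale-1)·z/height = 1 + (1.16-1)·3.25/5 = 1.104000
θ = twist·z/height = -178°·3.25/5 = -115.7000° = -2.019346 rad
cos θ = -0.433659, sin θ = -0.901077 (intermediates below are computed at full precision and shown rounded to 5 d.p.)
v1: (-4.5,-3.5) → rotate → (-1.20230,5.57265) → ×s → (-1.32734,6.15221) → (-1.33,6.15)
v2: (4.5,1) → rotate → (-1.05039,-4.48851) → ×s → (-1.15963,-4.95531) → (-1.16,-4.96)
v3: (4,4.5) → rotate → (2.32021,-5.55577) → ×s → (2.56151,-6.13357) → (2.56,-6.13)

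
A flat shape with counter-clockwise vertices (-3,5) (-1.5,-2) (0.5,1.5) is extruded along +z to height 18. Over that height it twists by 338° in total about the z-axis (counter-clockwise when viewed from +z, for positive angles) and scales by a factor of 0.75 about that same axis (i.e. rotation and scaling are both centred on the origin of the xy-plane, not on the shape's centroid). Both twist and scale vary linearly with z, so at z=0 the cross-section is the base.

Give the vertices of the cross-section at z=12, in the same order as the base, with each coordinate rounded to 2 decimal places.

Cross-section at z=12: (4.72,-1.15) (-0.31,2.06) (0.60,-1.18)

t = z/height = 12/18 = 0.666667
s = 1 + (scale-1)·z/height = 1 + (0.75-1)·12/18 = 0.833333
θ = twist·z/height = 338°·12/18 = 225.3333° = 3.932809 rad
cos θ = -0.702981, sin θ = -0.711209 (intermediates below are computed at full precision and shown rounded to 5 d.p.)
v1: (-3,5) → rotate → (5.66499,-1.38128) → ×s → (4.72082,-1.15107) → (4.72,-1.15)
v2: (-1.5,-2) → rotate → (-0.36795,2.47277) → ×s → (-0.30662,2.06065) → (-0.31,2.06)
v3: (0.5,1.5) → rotate → (0.71532,-1.41008) → ×s → (0.59610,-1.17506) → (0.60,-1.18)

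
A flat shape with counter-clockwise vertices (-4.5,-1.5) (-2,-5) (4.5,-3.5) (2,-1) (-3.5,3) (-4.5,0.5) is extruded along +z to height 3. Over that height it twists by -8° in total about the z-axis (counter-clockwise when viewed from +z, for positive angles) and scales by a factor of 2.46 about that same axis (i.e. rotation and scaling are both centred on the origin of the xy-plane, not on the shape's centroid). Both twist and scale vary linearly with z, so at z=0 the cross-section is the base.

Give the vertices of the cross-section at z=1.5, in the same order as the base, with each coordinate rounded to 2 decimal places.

t = z/height = 1.5/3 = 0.5
s = 1 + (scale-1)·z/height = 1 + (2.46-1)·1.5/3 = 1.730000
θ = twist·z/height = -8°·1.5/3 = -4.0000° = -0.069813 rad
cos θ = 0.997564, sin θ = -0.069756 (intermediates below are computed at full precision and shown rounded to 5 d.p.)
v1: (-4.5,-1.5) → rotate → (-4.59367,-1.18244) → ×s → (-7.94705,-2.04562) → (-7.95,-2.05)
v2: (-2,-5) → rotate → (-2.34391,-4.84831) → ×s → (-4.05497,-8.38757) → (-4.05,-8.39)
v3: (4.5,-3.5) → rotate → (4.24489,-3.80538) → ×s → (7.34366,-6.58330) → (7.34,-6.58)
v4: (2,-1) → rotate → (1.92537,-1.13708) → ×s → (3.33089,-1.96714) → (3.33,-1.97)
v5: (-3.5,3) → rotate → (-3.28220,3.23684) → ×s → (-5.67821,5.59973) → (-5.68,5.60)
v6: (-4.5,0.5) → rotate → (-4.45416,0.81269) → ×s → (-7.70570,1.40595) → (-7.71,1.41)

Cross-section at z=1.5: (-7.95,-2.05) (-4.05,-8.39) (7.34,-6.58) (3.33,-1.97) (-5.68,5.60) (-7.71,1.41)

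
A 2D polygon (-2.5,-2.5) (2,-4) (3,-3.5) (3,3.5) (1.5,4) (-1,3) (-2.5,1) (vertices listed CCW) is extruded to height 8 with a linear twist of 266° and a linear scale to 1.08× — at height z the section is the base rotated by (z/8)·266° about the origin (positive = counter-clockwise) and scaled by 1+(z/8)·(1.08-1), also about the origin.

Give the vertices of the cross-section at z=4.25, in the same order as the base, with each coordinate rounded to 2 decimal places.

Cross-section at z=4.25: (3.66,0.41) (0.98,4.56) (-0.16,4.80) (-4.72,-0.89) (-3.83,-2.28) (-1.14,-3.09) (1.38,-2.44)

t = z/height = 4.25/8 = 0.53125
s = 1 + (scale-1)·z/height = 1 + (1.08-1)·4.25/8 = 1.042500
θ = twist·z/height = 266°·4.25/8 = 141.3125° = 2.466368 rad
cos θ = -0.780567, sin θ = 0.625072 (intermediates below are computed at full precision and shown rounded to 5 d.p.)
v1: (-2.5,-2.5) → rotate → (3.51410,0.38874) → ×s → (3.66345,0.40526) → (3.66,0.41)
v2: (2,-4) → rotate → (0.93916,4.37241) → ×s → (0.97907,4.55824) → (0.98,4.56)
v3: (3,-3.5) → rotate → (-0.15395,4.60720) → ×s → (-0.16049,4.80301) → (-0.16,4.80)
v4: (3,3.5) → rotate → (-4.52945,-0.85677) → ×s → (-4.72196,-0.89318) → (-4.72,-0.89)
v5: (1.5,4) → rotate → (-3.67114,-2.18466) → ×s → (-3.82716,-2.27751) → (-3.83,-2.28)
v6: (-1,3) → rotate → (-1.09465,-2.96677) → ×s → (-1.14117,-3.09286) → (-1.14,-3.09)
v7: (-2.5,1) → rotate → (1.32634,-2.34325) → ×s → (1.38271,-2.44284) → (1.38,-2.44)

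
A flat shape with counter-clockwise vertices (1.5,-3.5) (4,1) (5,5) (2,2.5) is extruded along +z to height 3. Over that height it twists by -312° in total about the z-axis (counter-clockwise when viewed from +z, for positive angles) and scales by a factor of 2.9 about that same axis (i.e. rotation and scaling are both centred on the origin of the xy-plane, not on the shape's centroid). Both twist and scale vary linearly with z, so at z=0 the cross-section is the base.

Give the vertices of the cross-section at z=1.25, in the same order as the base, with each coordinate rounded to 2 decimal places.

t = z/height = 1.25/3 = 0.416667
s = 1 + (scale-1)·z/height = 1 + (2.9-1)·1.25/3 = 1.791667
θ = twist·z/height = -312°·1.25/3 = -130.0000° = -2.268928 rad
cos θ = -0.642788, sin θ = -0.766044 (intermediates below are computed at full precision and shown rounded to 5 d.p.)
v1: (1.5,-3.5) → rotate → (-3.64534,1.10069) → ×s → (-6.53123,1.97207) → (-6.53,1.97)
v2: (4,1) → rotate → (-1.80511,-3.70697) → ×s → (-3.23415,-6.64165) → (-3.23,-6.64)
v3: (5,5) → rotate → (0.61628,-7.04416) → ×s → (1.10418,-12.62079) → (1.10,-12.62)
v4: (2,2.5) → rotate → (0.62954,-3.13906) → ×s → (1.12792,-5.62415) → (1.13,-5.62)

Cross-section at z=1.25: (-6.53,1.97) (-3.23,-6.64) (1.10,-12.62) (1.13,-5.62)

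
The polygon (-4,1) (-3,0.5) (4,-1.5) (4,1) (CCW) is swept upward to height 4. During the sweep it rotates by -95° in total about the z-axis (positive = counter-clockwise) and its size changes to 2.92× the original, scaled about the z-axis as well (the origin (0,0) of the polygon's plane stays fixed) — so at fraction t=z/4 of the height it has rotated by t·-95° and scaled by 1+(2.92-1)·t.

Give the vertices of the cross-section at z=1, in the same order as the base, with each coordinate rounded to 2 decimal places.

Cross-section at z=1: (-4.82,3.74) (-3.77,2.47) (4.52,-4.42) (6.01,-1.03)

t = z/height = 1/4 = 0.25
s = 1 + (scale-1)·z/height = 1 + (2.92-1)·1/4 = 1.480000
θ = twist·z/height = -95°·1/4 = -23.7500° = -0.414516 rad
cos θ = 0.915311, sin θ = -0.402747 (intermediates below are computed at full precision and shown rounded to 5 d.p.)
v1: (-4,1) → rotate → (-3.25850,2.52630) → ×s → (-4.82258,3.73892) → (-4.82,3.74)
v2: (-3,0.5) → rotate → (-2.54456,1.66590) → ×s → (-3.76595,2.46553) → (-3.77,2.47)
v3: (4,-1.5) → rotate → (3.05713,-2.98395) → ×s → (4.52455,-4.41625) → (4.52,-4.42)
v4: (4,1) → rotate → (4.06399,-0.69568) → ×s → (6.01471,-1.02960) → (6.01,-1.03)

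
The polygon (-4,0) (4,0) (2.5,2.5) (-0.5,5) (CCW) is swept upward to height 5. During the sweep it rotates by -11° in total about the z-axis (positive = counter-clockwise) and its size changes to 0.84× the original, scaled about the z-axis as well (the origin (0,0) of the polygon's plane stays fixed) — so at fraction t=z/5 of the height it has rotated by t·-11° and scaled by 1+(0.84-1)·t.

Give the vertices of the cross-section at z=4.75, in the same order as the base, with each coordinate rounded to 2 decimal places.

t = z/height = 4.75/5 = 0.95
s = 1 + (scale-1)·z/height = 1 + (0.84-1)·4.75/5 = 0.848000
θ = twist·z/height = -11°·4.75/5 = -10.4500° = -0.182387 rad
cos θ = 0.983414, sin θ = -0.181377 (intermediates below are computed at full precision and shown rounded to 5 d.p.)
v1: (-4,0) → rotate → (-3.93365,0.72551) → ×s → (-3.33574,0.61523) → (-3.34,0.62)
v2: (4,0) → rotate → (3.93365,-0.72551) → ×s → (3.33574,-0.61523) → (3.34,-0.62)
v3: (2.5,2.5) → rotate → (2.91198,2.00509) → ×s → (2.46936,1.70032) → (2.47,1.70)
v4: (-0.5,5) → rotate → (0.41518,5.00776) → ×s → (0.35207,4.24658) → (0.35,4.25)

Cross-section at z=4.75: (-3.34,0.62) (3.34,-0.62) (2.47,1.70) (0.35,4.25)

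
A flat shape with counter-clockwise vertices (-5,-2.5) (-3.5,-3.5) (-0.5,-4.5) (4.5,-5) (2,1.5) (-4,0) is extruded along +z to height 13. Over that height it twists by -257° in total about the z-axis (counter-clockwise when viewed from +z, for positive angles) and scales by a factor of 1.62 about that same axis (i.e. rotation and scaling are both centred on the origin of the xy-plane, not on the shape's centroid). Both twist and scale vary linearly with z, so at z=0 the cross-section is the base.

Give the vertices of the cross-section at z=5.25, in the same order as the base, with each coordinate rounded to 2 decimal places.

Cross-section at z=5.25: (-1.55,6.82) (-3.21,5.29) (-5.32,1.95) (-7.41,-3.97) (1.23,-2.88) (1.19,4.86)

t = z/height = 5.25/13 = 0.403846
s = 1 + (scale-1)·z/height = 1 + (1.62-1)·5.25/13 = 1.250385
θ = twist·z/height = -257°·5.25/13 = -103.7885° = -1.811450 rad
cos θ = -0.238338, sin θ = -0.971182 (intermediates below are computed at full precision and shown rounded to 5 d.p.)
v1: (-5,-2.5) → rotate → (-1.23627,5.45176) → ×s → (-1.54581,6.81679) → (-1.55,6.82)
v2: (-3.5,-3.5) → rotate → (-2.56496,4.23332) → ×s → (-3.20718,5.29328) → (-3.21,5.29)
v3: (-0.5,-4.5) → rotate → (-4.25115,1.55811) → ×s → (-5.31557,1.94824) → (-5.32,1.95)
v4: (4.5,-5) → rotate → (-5.92843,-3.17863) → ×s → (-7.41282,-3.97451) → (-7.41,-3.97)
v5: (2,1.5) → rotate → (0.98010,-2.29987) → ×s → (1.22550,-2.87572) → (1.23,-2.88)
v6: (-4,0) → rotate → (0.95335,3.88473) → ×s → (1.19206,4.85741) → (1.19,4.86)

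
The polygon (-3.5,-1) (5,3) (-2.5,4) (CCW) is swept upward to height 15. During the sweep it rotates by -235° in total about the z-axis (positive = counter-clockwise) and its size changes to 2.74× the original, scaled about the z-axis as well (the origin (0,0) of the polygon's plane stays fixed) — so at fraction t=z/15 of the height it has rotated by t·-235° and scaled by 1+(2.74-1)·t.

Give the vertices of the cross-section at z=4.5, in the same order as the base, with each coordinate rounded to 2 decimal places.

Cross-section at z=4.5: (-3.21,4.51) (6.84,-5.65) (4.47,5.62)

t = z/height = 4.5/15 = 0.3
s = 1 + (scale-1)·z/height = 1 + (2.74-1)·4.5/15 = 1.522000
θ = twist·z/height = -235°·4.5/15 = -70.5000° = -1.230457 rad
cos θ = 0.333807, sin θ = -0.942641 (intermediates below are computed at full precision and shown rounded to 5 d.p.)
v1: (-3.5,-1) → rotate → (-2.11097,2.96544) → ×s → (-3.21289,4.51340) → (-3.21,4.51)
v2: (5,3) → rotate → (4.49696,-3.71179) → ×s → (6.84437,-5.64934) → (6.84,-5.65)
v3: (-2.5,4) → rotate → (2.93605,3.69183) → ×s → (4.46867,5.61897) → (4.47,5.62)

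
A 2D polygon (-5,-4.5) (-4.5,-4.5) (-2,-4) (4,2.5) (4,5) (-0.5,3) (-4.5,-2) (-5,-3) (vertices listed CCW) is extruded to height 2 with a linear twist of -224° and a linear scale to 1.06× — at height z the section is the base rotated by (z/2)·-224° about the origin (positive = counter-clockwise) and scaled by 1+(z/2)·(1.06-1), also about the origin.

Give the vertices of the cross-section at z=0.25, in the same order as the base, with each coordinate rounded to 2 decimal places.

t = z/height = 0.25/2 = 0.125
s = 1 + (scale-1)·z/height = 1 + (1.06-1)·0.25/2 = 1.007500
θ = twist·z/height = -224°·0.25/2 = -28.0000° = -0.488692 rad
cos θ = 0.882948, sin θ = -0.469472 (intermediates below are computed at full precision and shown rounded to 5 d.p.)
v1: (-5,-4.5) → rotate → (-6.52736,-1.62591) → ×s → (-6.57632,-1.63810) → (-6.58,-1.64)
v2: (-4.5,-4.5) → rotate → (-6.08589,-1.86064) → ×s → (-6.13153,-1.87460) → (-6.13,-1.87)
v3: (-2,-4) → rotate → (-3.64378,-2.59285) → ×s → (-3.67111,-2.61229) → (-3.67,-2.61)
v4: (4,2.5) → rotate → (4.70547,0.32948) → ×s → (4.74076,0.33195) → (4.74,0.33)
v5: (4,5) → rotate → (5.87915,2.53685) → ×s → (5.92324,2.55588) → (5.92,2.56)
v6: (-0.5,3) → rotate → (0.96694,2.88358) → ×s → (0.97419,2.90521) → (0.97,2.91)
v7: (-4.5,-2) → rotate → (-4.91221,0.34673) → ×s → (-4.94905,0.34933) → (-4.95,0.35)
v8: (-5,-3) → rotate → (-5.82315,-0.30148) → ×s → (-5.86683,-0.30375) → (-5.87,-0.30)

Cross-section at z=0.25: (-6.58,-1.64) (-6.13,-1.87) (-3.67,-2.61) (4.74,0.33) (5.92,2.56) (0.97,2.91) (-4.95,0.35) (-5.87,-0.30)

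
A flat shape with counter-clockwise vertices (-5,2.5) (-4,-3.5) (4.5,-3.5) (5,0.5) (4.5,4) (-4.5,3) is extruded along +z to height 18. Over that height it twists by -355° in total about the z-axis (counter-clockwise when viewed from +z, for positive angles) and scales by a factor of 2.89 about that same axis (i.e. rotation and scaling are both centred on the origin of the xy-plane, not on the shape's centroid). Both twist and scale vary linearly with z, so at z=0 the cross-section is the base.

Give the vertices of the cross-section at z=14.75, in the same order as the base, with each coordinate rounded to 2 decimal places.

Cross-section at z=14.75: (-10.50,-9.63) (4.70,-12.71) (12.43,7.53) (3.36,12.36) (-5.43,14.35) (-11.24,-7.99)

t = z/height = 14.75/18 = 0.819444
s = 1 + (scale-1)·z/height = 1 + (2.89-1)·14.75/18 = 2.548750
θ = twist·z/height = -355°·14.75/18 = -290.9028° = -5.077211 rad
cos θ = 0.356783, sin θ = 0.934187 (intermediates below are computed at full precision and shown rounded to 5 d.p.)
v1: (-5,2.5) → rotate → (-4.11938,-3.77898) → ×s → (-10.49928,-9.63167) → (-10.50,-9.63)
v2: (-4,-3.5) → rotate → (1.84252,-4.98549) → ×s → (4.69613,-12.70677) → (4.70,-12.71)
v3: (4.5,-3.5) → rotate → (4.87518,2.95510) → ×s → (12.42561,7.53181) → (12.43,7.53)
v4: (5,0.5) → rotate → (1.31682,4.84933) → ×s → (3.35625,12.35972) → (3.36,12.36)
v5: (4.5,4) → rotate → (-2.13122,5.63098) → ×s → (-5.43196,14.35195) → (-5.43,14.35)
v6: (-4.5,3) → rotate → (-4.40809,-3.13349) → ×s → (-11.23511,-7.98649) → (-11.24,-7.99)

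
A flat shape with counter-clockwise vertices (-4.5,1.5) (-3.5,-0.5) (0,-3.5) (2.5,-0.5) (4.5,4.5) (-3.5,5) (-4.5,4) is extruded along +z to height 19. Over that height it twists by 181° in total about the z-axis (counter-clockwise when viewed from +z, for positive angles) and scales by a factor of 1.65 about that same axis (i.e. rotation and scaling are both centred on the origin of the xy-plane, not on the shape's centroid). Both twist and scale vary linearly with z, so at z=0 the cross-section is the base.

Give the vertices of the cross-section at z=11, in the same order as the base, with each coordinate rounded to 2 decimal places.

t = z/height = 11/19 = 0.578947
s = 1 + (scale-1)·z/height = 1 + (1.65-1)·11/19 = 1.376316
θ = twist·z/height = 181°·11/19 = 104.7895° = 1.828921 rad
cos θ = -0.255268, sin θ = 0.966870 (intermediates below are computed at full precision and shown rounded to 5 d.p.)
v1: (-4.5,1.5) → rotate → (-0.30160,-4.73382) → ×s → (-0.41510,-6.51523) → (-0.42,-6.52)
v2: (-3.5,-0.5) → rotate → (1.37687,-3.25641) → ×s → (1.89501,-4.48185) → (1.90,-4.48)
v3: (0,-3.5) → rotate → (3.38405,0.89344) → ×s → (4.65752,1.22965) → (4.66,1.23)
v4: (2.5,-0.5) → rotate → (-0.15474,2.54481) → ×s → (-0.21296,3.50246) → (-0.21,3.50)
v5: (4.5,4.5) → rotate → (-5.49962,3.20221) → ×s → (-7.56922,4.40725) → (-7.57,4.41)
v6: (-3.5,5) → rotate → (-3.94091,-4.66039) → ×s → (-5.42394,-6.41416) → (-5.42,-6.41)
v7: (-4.5,4) → rotate → (-2.71877,-5.37199) → ×s → (-3.74189,-7.39355) → (-3.74,-7.39)

Cross-section at z=11: (-0.42,-6.52) (1.90,-4.48) (4.66,1.23) (-0.21,3.50) (-7.57,4.41) (-5.42,-6.41) (-3.74,-7.39)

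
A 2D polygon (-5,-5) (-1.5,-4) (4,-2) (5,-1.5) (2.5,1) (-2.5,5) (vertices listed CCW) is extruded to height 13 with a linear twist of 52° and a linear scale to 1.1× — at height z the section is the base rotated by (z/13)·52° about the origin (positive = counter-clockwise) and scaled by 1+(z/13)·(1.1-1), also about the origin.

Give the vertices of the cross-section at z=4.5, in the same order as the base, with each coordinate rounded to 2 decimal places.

t = z/height = 4.5/13 = 0.346154
s = 1 + (scale-1)·z/height = 1 + (1.1-1)·4.5/13 = 1.034615
θ = twist·z/height = 52°·4.5/13 = 18.0000° = 0.314159 rad
cos θ = 0.951057, sin θ = 0.309017 (intermediates below are computed at full precision and shown rounded to 5 d.p.)
v1: (-5,-5) → rotate → (-3.21020,-6.30037) → ×s → (-3.32132,-6.51846) → (-3.32,-6.52)
v2: (-1.5,-4) → rotate → (-0.19052,-4.26775) → ×s → (-0.19711,-4.41548) → (-0.20,-4.42)
v3: (4,-2) → rotate → (4.42226,-0.66605) → ×s → (4.57534,-0.68910) → (4.58,-0.69)
v4: (5,-1.5) → rotate → (5.21881,0.11850) → ×s → (5.39946,0.12260) → (5.40,0.12)
v5: (2.5,1) → rotate → (2.06862,1.72360) → ×s → (2.14023,1.78326) → (2.14,1.78)
v6: (-2.5,5) → rotate → (-3.92273,3.98274) → ×s → (-4.05851,4.12060) → (-4.06,4.12)

Cross-section at z=4.5: (-3.32,-6.52) (-0.20,-4.42) (4.58,-0.69) (5.40,0.12) (2.14,1.78) (-4.06,4.12)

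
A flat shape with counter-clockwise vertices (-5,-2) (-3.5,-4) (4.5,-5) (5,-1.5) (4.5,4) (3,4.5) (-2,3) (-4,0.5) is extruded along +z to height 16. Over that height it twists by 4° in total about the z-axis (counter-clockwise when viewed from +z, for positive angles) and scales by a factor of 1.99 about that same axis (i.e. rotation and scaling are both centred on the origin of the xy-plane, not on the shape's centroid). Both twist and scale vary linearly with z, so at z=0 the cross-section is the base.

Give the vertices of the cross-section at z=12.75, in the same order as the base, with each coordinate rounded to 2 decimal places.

Cross-section at z=12.75: (-8.73,-4.07) (-5.85,-7.49) (8.53,-8.48) (9.08,-2.18) (7.64,7.59) (4.91,8.34) (-3.87,5.16) (-7.19,0.50)

t = z/height = 12.75/16 = 0.796875
s = 1 + (scale-1)·z/height = 1 + (1.99-1)·12.75/16 = 1.788906
θ = twist·z/height = 4°·12.75/16 = 3.1875° = 0.055632 rad
cos θ = 0.998453, sin θ = 0.055604 (intermediates below are computed at full precision and shown rounded to 5 d.p.)
v1: (-5,-2) → rotate → (-4.88106,-2.27492) → ×s → (-8.73175,-4.06963) → (-8.73,-4.07)
v2: (-3.5,-4) → rotate → (-3.27217,-4.18842) → ×s → (-5.85361,-7.49270) → (-5.85,-7.49)
v3: (4.5,-5) → rotate → (4.77106,-4.74205) → ×s → (8.53497,-8.48308) → (8.53,-8.48)
v4: (5,-1.5) → rotate → (5.07567,-1.21966) → ×s → (9.07990,-2.18186) → (9.08,-2.18)
v5: (4.5,4) → rotate → (4.27062,4.24403) → ×s → (7.63974,7.59217) → (7.64,7.59)
v6: (3,4.5) → rotate → (2.74514,4.65985) → ×s → (4.91080,8.33603) → (4.91,8.34)
v7: (-2,3) → rotate → (-2.16372,2.88415) → ×s → (-3.87069,5.15948) → (-3.87,5.16)
v8: (-4,0.5) → rotate → (-4.02161,0.27681) → ×s → (-7.19429,0.49519) → (-7.19,0.50)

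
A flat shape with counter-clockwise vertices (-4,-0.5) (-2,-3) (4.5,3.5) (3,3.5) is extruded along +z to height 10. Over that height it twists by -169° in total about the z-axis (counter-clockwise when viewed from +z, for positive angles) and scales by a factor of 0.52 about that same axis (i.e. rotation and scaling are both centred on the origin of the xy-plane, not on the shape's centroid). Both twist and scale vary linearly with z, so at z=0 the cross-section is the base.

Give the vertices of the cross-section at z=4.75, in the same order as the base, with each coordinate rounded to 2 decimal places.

t = z/height = 4.75/10 = 0.475
s = 1 + (scale-1)·z/height = 1 + (0.52-1)·4.75/10 = 0.772000
θ = twist·z/height = -169°·4.75/10 = -80.2750° = -1.401063 rad
cos θ = 0.168919, sin θ = -0.985630 (intermediates below are computed at full precision and shown rounded to 5 d.p.)
v1: (-4,-0.5) → rotate → (-1.16849,3.85806) → ×s → (-0.90208,2.97842) → (-0.90,2.98)
v2: (-2,-3) → rotate → (-3.29473,1.46450) → ×s → (-2.54353,1.13060) → (-2.54,1.13)
v3: (4.5,3.5) → rotate → (4.20984,-3.84412) → ×s → (3.25000,-2.96766) → (3.25,-2.97)
v4: (3,3.5) → rotate → (3.95646,-2.36567) → ×s → (3.05439,-1.82630) → (3.05,-1.83)

Cross-section at z=4.75: (-0.90,2.98) (-2.54,1.13) (3.25,-2.97) (3.05,-1.83)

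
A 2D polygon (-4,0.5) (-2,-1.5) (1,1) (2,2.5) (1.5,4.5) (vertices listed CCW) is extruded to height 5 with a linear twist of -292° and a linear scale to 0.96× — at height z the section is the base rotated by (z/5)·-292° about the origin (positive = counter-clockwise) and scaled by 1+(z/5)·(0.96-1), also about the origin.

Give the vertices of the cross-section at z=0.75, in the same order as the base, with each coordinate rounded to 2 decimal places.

Cross-section at z=0.75: (-2.53,3.11) (-2.47,0.30) (1.41,0.03) (3.15,0.42) (4.17,2.20)

t = z/height = 0.75/5 = 0.15
s = 1 + (scale-1)·z/height = 1 + (0.96-1)·0.75/5 = 0.994000
θ = twist·z/height = -292°·0.75/5 = -43.8000° = -0.764454 rad
cos θ = 0.721760, sin θ = -0.692143 (intermediates below are computed at full precision and shown rounded to 5 d.p.)
v1: (-4,0.5) → rotate → (-2.54097,3.12945) → ×s → (-2.52572,3.11068) → (-2.53,3.11)
v2: (-2,-1.5) → rotate → (-2.48174,0.30165) → ×s → (-2.46684,0.29984) → (-2.47,0.30)
v3: (1,1) → rotate → (1.41390,0.02962) → ×s → (1.40542,0.02944) → (1.41,0.03)
v4: (2,2.5) → rotate → (3.17388,0.42011) → ×s → (3.15484,0.41759) → (3.15,0.42)
v5: (1.5,4.5) → rotate → (4.19728,2.20971) → ×s → (4.17210,2.19645) → (4.17,2.20)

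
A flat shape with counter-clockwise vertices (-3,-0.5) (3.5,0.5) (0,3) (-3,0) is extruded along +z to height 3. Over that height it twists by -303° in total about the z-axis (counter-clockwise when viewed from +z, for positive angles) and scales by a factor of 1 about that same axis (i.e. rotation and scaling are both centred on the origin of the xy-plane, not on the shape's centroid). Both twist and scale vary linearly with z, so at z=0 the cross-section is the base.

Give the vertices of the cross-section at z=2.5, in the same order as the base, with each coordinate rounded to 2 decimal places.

t = z/height = 2.5/3 = 0.833333
s = 1 + (scale-1)·z/height = 1 + (1-1)·2.5/3 = 1.000000
θ = twist·z/height = -303°·2.5/3 = -252.5000° = -4.406956 rad
cos θ = -0.300706, sin θ = 0.953717 (intermediates below are computed at full precision and shown rounded to 5 d.p.)
v1: (-3,-0.5) → rotate → (1.37898,-2.71080) → ×s → (1.37898,-2.71080) → (1.38,-2.71)
v2: (3.5,0.5) → rotate → (-1.52933,3.18766) → ×s → (-1.52933,3.18766) → (-1.53,3.19)
v3: (0,3) → rotate → (-2.86115,-0.90212) → ×s → (-2.86115,-0.90212) → (-2.86,-0.90)
v4: (-3,0) → rotate → (0.90212,-2.86115) → ×s → (0.90212,-2.86115) → (0.90,-2.86)

Cross-section at z=2.5: (1.38,-2.71) (-1.53,3.19) (-2.86,-0.90) (0.90,-2.86)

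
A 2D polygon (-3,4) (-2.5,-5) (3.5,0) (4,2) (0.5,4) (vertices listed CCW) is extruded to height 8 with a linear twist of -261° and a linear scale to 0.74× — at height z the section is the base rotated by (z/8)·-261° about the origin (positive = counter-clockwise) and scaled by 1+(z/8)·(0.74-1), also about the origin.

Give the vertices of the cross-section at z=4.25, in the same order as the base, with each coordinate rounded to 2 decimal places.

Cross-section at z=4.25: (4.22,-0.88) (-1.23,4.66) (-2.26,-1.99) (-1.45,-3.57) (1.95,-2.87)

t = z/height = 4.25/8 = 0.53125
s = 1 + (scale-1)·z/height = 1 + (0.74-1)·4.25/8 = 0.861875
θ = twist·z/height = -261°·4.25/8 = -138.6563° = -2.420008 rad
cos θ = -0.750760, sin θ = -0.660575 (intermediates below are computed at full precision and shown rounded to 5 d.p.)
v1: (-3,4) → rotate → (4.89458,-1.02131) → ×s → (4.21852,-0.88025) → (4.22,-0.88)
v2: (-2.5,-5) → rotate → (-1.42598,5.40524) → ×s → (-1.22901,4.65864) → (-1.23,4.66)
v3: (3.5,0) → rotate → (-2.62766,-2.31201) → ×s → (-2.26471,-1.99267) → (-2.26,-1.99)
v4: (4,2) → rotate → (-1.68189,-4.14382) → ×s → (-1.44958,-3.57146) → (-1.45,-3.57)
v5: (0.5,4) → rotate → (2.26692,-3.33333) → ×s → (1.95380,-2.87291) → (1.95,-2.87)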